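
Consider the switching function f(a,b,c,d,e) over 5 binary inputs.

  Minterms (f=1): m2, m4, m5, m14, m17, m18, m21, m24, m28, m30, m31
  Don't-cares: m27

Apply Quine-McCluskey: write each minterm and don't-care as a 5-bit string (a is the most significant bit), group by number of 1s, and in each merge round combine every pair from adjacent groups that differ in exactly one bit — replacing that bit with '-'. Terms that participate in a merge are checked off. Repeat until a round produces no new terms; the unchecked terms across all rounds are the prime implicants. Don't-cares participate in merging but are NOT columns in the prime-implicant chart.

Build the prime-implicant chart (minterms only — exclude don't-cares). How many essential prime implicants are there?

5

size-2^0 implicants → 00010(✓)  00100(✓)  00101(✓)  01110(✓)  10001(✓)  10010(✓)  10101(✓)  11000(✓)  11011(✓)  11100(✓)  11110(✓)  11111(✓)
size-2^1 implicants → -0010  -0101  -1110  0010-  10-01  11-00  11-11  111-0  1111-
Unchecked terms (primes): -0010, -0101, -1110, 0010-, 10-01, 11-00, 11-11, 111-0, 1111-
Minterm coverage:
  m2 ⊆ -0010 [E]
  m4 ⊆ 0010- [E]
  m5 ⊆ -0101,0010-
  m14 ⊆ -1110 [E]
  m17 ⊆ 10-01 [E]
  m18 ⊆ -0010 [E]
  m21 ⊆ -0101,10-01
  m24 ⊆ 11-00 [E]
  m28 ⊆ 11-00,111-0
  m30 ⊆ -1110,111-0,1111-
  m31 ⊆ 11-11,1111-
E = {-0010, -1110, 0010-, 10-01, 11-00}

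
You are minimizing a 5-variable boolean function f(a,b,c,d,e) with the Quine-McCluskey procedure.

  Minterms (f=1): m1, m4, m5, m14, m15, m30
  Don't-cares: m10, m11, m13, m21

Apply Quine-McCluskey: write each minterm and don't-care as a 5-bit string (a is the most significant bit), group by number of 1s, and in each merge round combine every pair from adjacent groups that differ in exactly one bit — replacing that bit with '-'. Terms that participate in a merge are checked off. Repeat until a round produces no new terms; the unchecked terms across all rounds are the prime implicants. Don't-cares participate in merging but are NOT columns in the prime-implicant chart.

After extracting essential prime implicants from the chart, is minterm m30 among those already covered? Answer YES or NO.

[col 0] 00001*, 00100*, 00101*, 01010*, 01011*, 01101*, 01110*, 01111*, 10101*, 11110*
[col 1] -0101, -1110, 0-101, 00-01, 0010-, 01-10*, 01-11*, 0101-*, 011-1, 0111-*
[col 2] 01-1-
Prime implicants: -0101, -1110, 0-101, 00-01, 0010-, 01-1-, 011-1
PI chart (minterm → PIs covering it):
  1 | 00-01  (sole → essential)
  4 | 0010-  (sole → essential)
  5 | -0101,0-101,00-01,0010-
  14 | -1110,01-1-
  15 | 01-1-,011-1
  30 | -1110  (sole → essential)
Essential prime implicants: -1110, 00-01, 0010-

YES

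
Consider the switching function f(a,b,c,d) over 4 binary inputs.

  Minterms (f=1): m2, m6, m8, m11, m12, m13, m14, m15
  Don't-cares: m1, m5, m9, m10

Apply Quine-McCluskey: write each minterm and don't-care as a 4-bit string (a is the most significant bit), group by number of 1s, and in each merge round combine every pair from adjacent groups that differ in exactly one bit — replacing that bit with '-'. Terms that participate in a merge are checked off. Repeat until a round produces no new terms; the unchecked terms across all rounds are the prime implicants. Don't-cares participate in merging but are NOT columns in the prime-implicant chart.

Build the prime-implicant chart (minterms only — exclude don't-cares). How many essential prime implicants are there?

size-2^0 implicants → 0001(✓)  0010(✓)  0101(✓)  0110(✓)  1000(✓)  1001(✓)  1010(✓)  1011(✓)  1100(✓)  1101(✓)  1110(✓)  1111(✓)
size-2^1 implicants → -001(✓)  -010(✓)  -101(✓)  -110(✓)  0-01(✓)  0-10(✓)  1-00(✓)  1-01(✓)  1-10(✓)  1-11(✓)  10-0(✓)  10-1(✓)  100-(✓)  101-(✓)  11-0(✓)  11-1(✓)  110-(✓)  111-(✓)
size-2^2 implicants → --01  --10  1--0(✓)  1--1(✓)  1-0-(✓)  1-1-(✓)  10--(✓)  11--(✓)
size-2^3 implicants → 1---
Unchecked terms (primes): --01, --10, 1---
Minterm coverage:
  m2 ⊆ --10 [E]
  m6 ⊆ --10 [E]
  m8 ⊆ 1--- [E]
  m11 ⊆ 1--- [E]
  m12 ⊆ 1--- [E]
  m13 ⊆ --01,1---
  m14 ⊆ --10,1---
  m15 ⊆ 1--- [E]
E = {--10, 1---}

2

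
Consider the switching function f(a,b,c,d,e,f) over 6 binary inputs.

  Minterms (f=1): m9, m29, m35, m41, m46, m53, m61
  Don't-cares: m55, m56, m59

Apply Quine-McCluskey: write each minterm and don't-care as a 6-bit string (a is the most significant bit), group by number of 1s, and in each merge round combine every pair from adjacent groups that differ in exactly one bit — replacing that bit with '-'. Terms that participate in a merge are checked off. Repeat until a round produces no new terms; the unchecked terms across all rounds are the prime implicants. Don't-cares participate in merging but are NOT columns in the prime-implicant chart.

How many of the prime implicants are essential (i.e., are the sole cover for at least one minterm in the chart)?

[col 0] 001001*, 011101*, 100011, 101001*, 101110, 110101*, 110111*, 111000, 111011, 111101*
[col 1] -01001, -11101, 11-101, 1101-1
Prime implicants: -01001, -11101, 100011, 101110, 11-101, 1101-1, 111000, 111011
PI chart (minterm → PIs covering it):
  9 | -01001  (sole → essential)
  29 | -11101  (sole → essential)
  35 | 100011  (sole → essential)
  41 | -01001  (sole → essential)
  46 | 101110  (sole → essential)
  53 | 11-101,1101-1
  61 | -11101,11-101
Essential prime implicants: -01001, -11101, 100011, 101110

4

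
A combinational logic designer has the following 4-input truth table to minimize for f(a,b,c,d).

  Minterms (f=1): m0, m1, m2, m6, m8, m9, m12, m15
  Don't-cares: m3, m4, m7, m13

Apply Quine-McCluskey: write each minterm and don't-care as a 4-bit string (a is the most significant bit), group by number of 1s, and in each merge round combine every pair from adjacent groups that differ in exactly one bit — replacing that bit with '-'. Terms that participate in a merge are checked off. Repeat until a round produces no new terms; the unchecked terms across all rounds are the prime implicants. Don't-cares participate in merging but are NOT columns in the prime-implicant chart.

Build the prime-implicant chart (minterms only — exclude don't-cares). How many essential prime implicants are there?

0

size-2^0 implicants → 0000(✓)  0001(✓)  0010(✓)  0011(✓)  0100(✓)  0110(✓)  0111(✓)  1000(✓)  1001(✓)  1100(✓)  1101(✓)  1111(✓)
size-2^1 implicants → -000(✓)  -001(✓)  -100(✓)  -111  0-00(✓)  0-10(✓)  0-11(✓)  00-0(✓)  00-1(✓)  000-(✓)  001-(✓)  01-0(✓)  011-(✓)  1-00(✓)  1-01(✓)  100-(✓)  11-1  110-(✓)
size-2^2 implicants → --00  -00-  0--0  0-1-  00--  1-0-
Unchecked terms (primes): --00, -00-, -111, 0--0, 0-1-, 00--, 1-0-, 11-1
Minterm coverage:
  m0 ⊆ --00,-00-,0--0,00--
  m1 ⊆ -00-,00--
  m2 ⊆ 0--0,0-1-,00--
  m6 ⊆ 0--0,0-1-
  m8 ⊆ --00,-00-,1-0-
  m9 ⊆ -00-,1-0-
  m12 ⊆ --00,1-0-
  m15 ⊆ -111,11-1
(no essential prime implicants)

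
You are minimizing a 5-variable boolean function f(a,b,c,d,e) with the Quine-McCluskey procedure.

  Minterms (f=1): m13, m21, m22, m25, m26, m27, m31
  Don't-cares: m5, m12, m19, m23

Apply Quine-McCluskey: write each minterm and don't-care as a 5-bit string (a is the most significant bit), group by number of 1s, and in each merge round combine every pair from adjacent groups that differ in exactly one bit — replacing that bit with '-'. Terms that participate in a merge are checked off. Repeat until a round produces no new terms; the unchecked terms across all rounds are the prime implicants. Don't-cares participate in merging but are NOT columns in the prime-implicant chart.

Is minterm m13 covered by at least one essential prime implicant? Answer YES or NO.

[col 0] 00101*, 01100*, 01101*, 10011*, 10101*, 10110*, 10111*, 11001*, 11010*, 11011*, 11111*
[col 1] -0101, 0-101, 0110-, 1-011*, 1-111*, 10-11*, 101-1, 1011-, 11-11*, 110-1, 1101-
[col 2] 1--11
Prime implicants: -0101, 0-101, 0110-, 1--11, 101-1, 1011-, 110-1, 1101-
PI chart (minterm → PIs covering it):
  13 | 0-101,0110-
  21 | -0101,101-1
  22 | 1011-  (sole → essential)
  25 | 110-1  (sole → essential)
  26 | 1101-  (sole → essential)
  27 | 1--11,110-1,1101-
  31 | 1--11  (sole → essential)
Essential prime implicants: 1--11, 1011-, 110-1, 1101-

NO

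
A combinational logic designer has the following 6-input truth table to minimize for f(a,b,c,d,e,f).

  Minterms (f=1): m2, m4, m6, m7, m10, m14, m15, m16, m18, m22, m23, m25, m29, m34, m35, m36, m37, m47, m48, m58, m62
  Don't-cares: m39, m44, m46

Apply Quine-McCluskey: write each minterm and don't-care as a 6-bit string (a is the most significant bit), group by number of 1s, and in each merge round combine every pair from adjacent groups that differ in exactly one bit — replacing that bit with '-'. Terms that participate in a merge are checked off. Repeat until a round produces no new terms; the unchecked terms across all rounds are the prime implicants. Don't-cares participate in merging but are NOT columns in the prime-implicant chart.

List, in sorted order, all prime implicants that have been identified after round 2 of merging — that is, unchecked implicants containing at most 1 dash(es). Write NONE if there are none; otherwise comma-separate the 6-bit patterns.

-00010, -00100, -10000, 0001-0, 0100-0, 011-01, 1-1110, 10-100, 100-11, 10001-, 1001-1, 10010-, 1011-0, 111-10

[col 0] 000010*, 000100*, 000110*, 000111*, 001010*, 001110*, 001111*, 010000*, 010010*, 010110*, 010111*, 011001*, 011101*, 100010*, 100011*, 100100*, 100101*, 100111*, 101100*, 101110*, 101111*, 110000*, 111010*, 111110*
[col 1] -00010, -00100, -00111*, -01110*, -01111*, -10000, 0-0010*, 0-0110*, 0-0111*, 00-010*, 00-110*, 00-111*, 000-10*, 0001-0, 00011-*, 001-10*, 00111-*, 010-10*, 0100-0, 01011-*, 011-01, 1-1110, 10-100, 10-111*, 100-11, 10001-, 1001-1, 10010-, 1011-0, 10111-*, 111-10
[col 2] -0-111, -0111-, 0-0-10, 0-011-, 00--10, 00-11-
Prime implicants: -0-111, -00010, -00100, -0111-, -10000, 0-0-10, 0-011-, 00--10, 00-11-, 0001-0, 0100-0, 011-01, 1-1110, 10-100, 100-11, 10001-, 1001-1, 10010-, 1011-0, 111-10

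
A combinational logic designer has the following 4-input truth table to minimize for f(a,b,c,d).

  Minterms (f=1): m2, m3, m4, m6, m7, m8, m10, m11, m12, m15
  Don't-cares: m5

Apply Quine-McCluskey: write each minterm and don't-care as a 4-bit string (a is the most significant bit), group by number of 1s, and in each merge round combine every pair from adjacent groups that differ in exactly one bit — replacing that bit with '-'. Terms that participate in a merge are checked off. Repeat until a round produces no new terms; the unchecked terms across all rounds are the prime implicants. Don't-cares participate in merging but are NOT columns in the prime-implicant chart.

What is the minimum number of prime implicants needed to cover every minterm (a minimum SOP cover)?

4

size-2^0 implicants → 0010(✓)  0011(✓)  0100(✓)  0101(✓)  0110(✓)  0111(✓)  1000(✓)  1010(✓)  1011(✓)  1100(✓)  1111(✓)
size-2^1 implicants → -010(✓)  -011(✓)  -100  -111(✓)  0-10(✓)  0-11(✓)  001-(✓)  01-0(✓)  01-1(✓)  010-(✓)  011-(✓)  1-00  1-11(✓)  10-0  101-(✓)
size-2^2 implicants → --11  -01-  0-1-  01--
Unchecked terms (primes): --11, -01-, -100, 0-1-, 01--, 1-00, 10-0
Minterm coverage:
  m2 ⊆ -01-,0-1-
  m3 ⊆ --11,-01-,0-1-
  m4 ⊆ -100,01--
  m6 ⊆ 0-1-,01--
  m7 ⊆ --11,0-1-,01--
  m8 ⊆ 1-00,10-0
  m10 ⊆ -01-,10-0
  m11 ⊆ --11,-01-
  m12 ⊆ -100,1-00
  m15 ⊆ --11 [E]
E = {--11}
Petrick residual → -01-, 01--, 1-00
Cover = cd + b'c + a'b + ac'd'  |cover|=4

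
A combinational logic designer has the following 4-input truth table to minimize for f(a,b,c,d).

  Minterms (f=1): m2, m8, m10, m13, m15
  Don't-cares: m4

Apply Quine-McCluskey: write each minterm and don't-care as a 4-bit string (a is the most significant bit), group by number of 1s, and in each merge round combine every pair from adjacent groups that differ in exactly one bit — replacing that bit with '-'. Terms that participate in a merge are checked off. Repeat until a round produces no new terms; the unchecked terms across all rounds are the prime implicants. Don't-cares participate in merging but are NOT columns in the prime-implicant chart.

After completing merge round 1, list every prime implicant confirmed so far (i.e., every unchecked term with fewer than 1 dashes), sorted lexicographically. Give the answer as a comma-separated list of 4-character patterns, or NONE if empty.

0100

[col 0] 0010*, 0100, 1000*, 1010*, 1101*, 1111*
[col 1] -010, 10-0, 11-1
Prime implicants: -010, 0100, 10-0, 11-1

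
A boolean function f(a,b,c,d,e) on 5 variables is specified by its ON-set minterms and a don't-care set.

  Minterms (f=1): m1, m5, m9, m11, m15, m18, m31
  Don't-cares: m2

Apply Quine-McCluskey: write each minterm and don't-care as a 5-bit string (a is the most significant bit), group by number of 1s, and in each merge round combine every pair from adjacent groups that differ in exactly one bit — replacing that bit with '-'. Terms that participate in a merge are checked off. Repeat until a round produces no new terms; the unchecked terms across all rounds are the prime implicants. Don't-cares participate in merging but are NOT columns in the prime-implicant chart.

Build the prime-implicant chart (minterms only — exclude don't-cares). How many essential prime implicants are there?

3

[col 0] 00001*, 00010*, 00101*, 01001*, 01011*, 01111*, 10010*, 11111*
[col 1] -0010, -1111, 0-001, 00-01, 01-11, 010-1
Prime implicants: -0010, -1111, 0-001, 00-01, 01-11, 010-1
PI chart (minterm → PIs covering it):
  1 | 0-001,00-01
  5 | 00-01  (sole → essential)
  9 | 0-001,010-1
  11 | 01-11,010-1
  15 | -1111,01-11
  18 | -0010  (sole → essential)
  31 | -1111  (sole → essential)
Essential prime implicants: -0010, -1111, 00-01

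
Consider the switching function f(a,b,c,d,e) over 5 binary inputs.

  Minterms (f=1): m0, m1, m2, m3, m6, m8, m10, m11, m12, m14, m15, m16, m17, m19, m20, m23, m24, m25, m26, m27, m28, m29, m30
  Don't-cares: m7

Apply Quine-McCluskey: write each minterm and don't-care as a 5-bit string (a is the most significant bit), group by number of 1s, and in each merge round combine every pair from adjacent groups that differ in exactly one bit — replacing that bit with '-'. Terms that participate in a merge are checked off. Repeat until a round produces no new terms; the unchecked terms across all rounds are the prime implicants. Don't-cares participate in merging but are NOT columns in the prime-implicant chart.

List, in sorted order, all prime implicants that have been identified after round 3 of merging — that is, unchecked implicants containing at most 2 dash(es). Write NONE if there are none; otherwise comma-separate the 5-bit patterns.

size-2^0 implicants → 00000(✓)  00001(✓)  00010(✓)  00011(✓)  00110(✓)  00111(✓)  01000(✓)  01010(✓)  01011(✓)  01100(✓)  01110(✓)  01111(✓)  10000(✓)  10001(✓)  10011(✓)  10100(✓)  10111(✓)  11000(✓)  11001(✓)  11010(✓)  11011(✓)  11100(✓)  11101(✓)  11110(✓)
size-2^1 implicants → -0000(✓)  -0001(✓)  -0011(✓)  -0111(✓)  -1000(✓)  -1010(✓)  -1011(✓)  -1100(✓)  -1110(✓)  0-000(✓)  0-010(✓)  0-011(✓)  0-110(✓)  0-111(✓)  00-10(✓)  00-11(✓)  000-0(✓)  000-1(✓)  0000-(✓)  0001-(✓)  0011-(✓)  01-00(✓)  01-10(✓)  01-11(✓)  010-0(✓)  0101-(✓)  011-0(✓)  0111-(✓)  1-000(✓)  1-001(✓)  1-011(✓)  1-100(✓)  10-00(✓)  10-11(✓)  100-1(✓)  1000-(✓)  11-00(✓)  11-01(✓)  11-10(✓)  110-0(✓)  110-1(✓)  1100-(✓)  1101-(✓)  111-0(✓)  1110-(✓)
size-2^2 implicants → --000  --011  -0-11  -00-1  -000-  -1-00(✓)  -1-10(✓)  -10-0(✓)  -101-  -11-0(✓)  0--10(✓)  0--11(✓)  0-0-0  0-01-(✓)  0-11-(✓)  00-1-(✓)  000--  01--0(✓)  01-1-(✓)  1--00  1-0-1  1-00-  11--0(✓)  11-0-  110--
size-2^3 implicants → -1--0  0--1-
Unchecked terms (primes): --000, --011, -0-11, -00-1, -000-, -1--0, -101-, 0--1-, 0-0-0, 000--, 1--00, 1-0-1, 1-00-, 11-0-, 110--

--000, --011, -0-11, -00-1, -000-, -101-, 0-0-0, 000--, 1--00, 1-0-1, 1-00-, 11-0-, 110--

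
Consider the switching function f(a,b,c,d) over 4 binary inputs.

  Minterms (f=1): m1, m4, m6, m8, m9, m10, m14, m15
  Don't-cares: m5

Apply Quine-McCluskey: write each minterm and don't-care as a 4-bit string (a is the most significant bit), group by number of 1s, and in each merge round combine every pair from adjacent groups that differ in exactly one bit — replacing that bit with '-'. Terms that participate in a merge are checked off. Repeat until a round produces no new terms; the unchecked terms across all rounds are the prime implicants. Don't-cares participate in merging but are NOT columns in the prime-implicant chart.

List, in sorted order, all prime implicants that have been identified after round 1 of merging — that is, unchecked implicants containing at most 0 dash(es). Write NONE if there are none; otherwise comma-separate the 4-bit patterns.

[col 0] 0001*, 0100*, 0101*, 0110*, 1000*, 1001*, 1010*, 1110*, 1111*
[col 1] -001, -110, 0-01, 01-0, 010-, 1-10, 10-0, 100-, 111-
Prime implicants: -001, -110, 0-01, 01-0, 010-, 1-10, 10-0, 100-, 111-

NONE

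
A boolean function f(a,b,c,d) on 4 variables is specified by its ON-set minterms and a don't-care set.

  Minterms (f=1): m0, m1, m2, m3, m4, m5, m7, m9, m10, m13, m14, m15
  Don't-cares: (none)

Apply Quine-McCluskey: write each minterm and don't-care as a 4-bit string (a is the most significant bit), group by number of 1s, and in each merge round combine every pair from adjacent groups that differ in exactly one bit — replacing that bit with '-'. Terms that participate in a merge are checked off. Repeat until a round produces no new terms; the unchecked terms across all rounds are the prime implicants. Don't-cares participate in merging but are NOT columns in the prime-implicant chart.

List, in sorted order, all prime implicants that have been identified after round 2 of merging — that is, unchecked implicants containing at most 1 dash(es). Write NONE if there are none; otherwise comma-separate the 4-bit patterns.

-010, 1-10, 111-

size-2^0 implicants → 0000(✓)  0001(✓)  0010(✓)  0011(✓)  0100(✓)  0101(✓)  0111(✓)  1001(✓)  1010(✓)  1101(✓)  1110(✓)  1111(✓)
size-2^1 implicants → -001(✓)  -010  -101(✓)  -111(✓)  0-00(✓)  0-01(✓)  0-11(✓)  00-0(✓)  00-1(✓)  000-(✓)  001-(✓)  01-1(✓)  010-(✓)  1-01(✓)  1-10  11-1(✓)  111-
size-2^2 implicants → --01  -1-1  0--1  0-0-  00--
Unchecked terms (primes): --01, -010, -1-1, 0--1, 0-0-, 00--, 1-10, 111-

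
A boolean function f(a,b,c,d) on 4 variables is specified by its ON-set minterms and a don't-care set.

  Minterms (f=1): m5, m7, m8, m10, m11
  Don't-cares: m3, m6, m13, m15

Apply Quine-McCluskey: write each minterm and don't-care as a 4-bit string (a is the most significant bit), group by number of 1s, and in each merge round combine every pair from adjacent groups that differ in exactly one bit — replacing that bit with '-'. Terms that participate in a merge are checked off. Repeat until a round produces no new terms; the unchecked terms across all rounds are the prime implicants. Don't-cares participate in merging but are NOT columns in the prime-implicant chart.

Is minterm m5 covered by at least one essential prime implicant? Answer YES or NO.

[col 0] 0011*, 0101*, 0110*, 0111*, 1000*, 1010*, 1011*, 1101*, 1111*
[col 1] -011*, -101*, -111*, 0-11*, 01-1*, 011-, 1-11*, 10-0, 101-, 11-1*
[col 2] --11, -1-1
Prime implicants: --11, -1-1, 011-, 10-0, 101-
PI chart (minterm → PIs covering it):
  5 | -1-1  (sole → essential)
  7 | --11,-1-1,011-
  8 | 10-0  (sole → essential)
  10 | 10-0,101-
  11 | --11,101-
Essential prime implicants: -1-1, 10-0

YES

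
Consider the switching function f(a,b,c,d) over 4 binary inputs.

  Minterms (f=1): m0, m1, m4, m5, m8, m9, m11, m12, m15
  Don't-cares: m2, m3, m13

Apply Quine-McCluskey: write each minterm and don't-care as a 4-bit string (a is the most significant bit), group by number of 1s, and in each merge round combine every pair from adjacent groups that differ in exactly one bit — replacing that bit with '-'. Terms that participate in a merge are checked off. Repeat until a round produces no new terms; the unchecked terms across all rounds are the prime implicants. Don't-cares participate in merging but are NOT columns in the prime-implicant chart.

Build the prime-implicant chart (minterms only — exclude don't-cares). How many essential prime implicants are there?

Round 0: 0000✓ 0001✓ 0010✓ 0011✓ 0100✓ 0101✓ 1000✓ 1001✓ 1011✓ 1100✓ 1101✓ 1111✓
Round 1: -000✓ -001✓ -011✓ -100✓ -101✓ 0-00✓ 0-01✓ 00-0✓ 00-1✓ 000-✓ 001-✓ 010-✓ 1-00✓ 1-01✓ 1-11✓ 10-1✓ 100-✓ 11-1✓ 110-✓
Round 2: --00✓ --01✓ -0-1 -00-✓ -10-✓ 0-0-✓ 00-- 1--1 1-0-✓
Round 3: --0-
PIs = {--0-, -0-1, 00--, 1--1}
Coverage chart:
  m0: --0-,00--
  m1: --0-,-0-1,00--
  m4: --0- ←essential
  m5: --0- ←essential
  m8: --0- ←essential
  m9: --0-,-0-1,1--1
  m11: -0-1,1--1
  m12: --0- ←essential
  m15: 1--1 ←essential
Essential: --0-, 1--1

2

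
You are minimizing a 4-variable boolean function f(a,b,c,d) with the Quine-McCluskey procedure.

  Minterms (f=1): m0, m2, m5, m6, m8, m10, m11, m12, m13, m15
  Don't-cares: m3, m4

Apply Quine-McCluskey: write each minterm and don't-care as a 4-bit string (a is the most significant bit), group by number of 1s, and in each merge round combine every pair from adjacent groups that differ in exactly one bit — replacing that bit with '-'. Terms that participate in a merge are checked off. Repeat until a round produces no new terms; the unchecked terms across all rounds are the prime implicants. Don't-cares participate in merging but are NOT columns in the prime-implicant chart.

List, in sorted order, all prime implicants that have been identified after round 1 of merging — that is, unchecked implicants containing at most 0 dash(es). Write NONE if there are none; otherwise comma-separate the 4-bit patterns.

NONE

[col 0] 0000*, 0010*, 0011*, 0100*, 0101*, 0110*, 1000*, 1010*, 1011*, 1100*, 1101*, 1111*
[col 1] -000*, -010*, -011*, -100*, -101*, 0-00*, 0-10*, 00-0*, 001-*, 01-0*, 010-*, 1-00*, 1-11, 10-0*, 101-*, 11-1, 110-*
[col 2] --00, -0-0, -01-, -10-, 0--0
Prime implicants: --00, -0-0, -01-, -10-, 0--0, 1-11, 11-1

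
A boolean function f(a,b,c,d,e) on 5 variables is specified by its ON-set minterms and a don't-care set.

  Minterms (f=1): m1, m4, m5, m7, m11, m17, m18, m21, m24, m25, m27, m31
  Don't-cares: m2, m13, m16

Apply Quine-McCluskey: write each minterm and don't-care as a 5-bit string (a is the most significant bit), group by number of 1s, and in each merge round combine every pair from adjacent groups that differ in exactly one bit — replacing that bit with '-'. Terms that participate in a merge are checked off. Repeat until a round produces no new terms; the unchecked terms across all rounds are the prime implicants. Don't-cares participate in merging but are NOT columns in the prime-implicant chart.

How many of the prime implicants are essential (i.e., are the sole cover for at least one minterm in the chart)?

size-2^0 implicants → 00001(✓)  00010(✓)  00100(✓)  00101(✓)  00111(✓)  01011(✓)  01101(✓)  10000(✓)  10001(✓)  10010(✓)  10101(✓)  11000(✓)  11001(✓)  11011(✓)  11111(✓)
size-2^1 implicants → -0001(✓)  -0010  -0101(✓)  -1011  0-101  00-01(✓)  001-1  0010-  1-000(✓)  1-001(✓)  10-01(✓)  100-0  1000-(✓)  11-11  110-1  1100-(✓)
size-2^2 implicants → -0-01  1-00-
Unchecked terms (primes): -0-01, -0010, -1011, 0-101, 001-1, 0010-, 1-00-, 100-0, 11-11, 110-1
Minterm coverage:
  m1 ⊆ -0-01 [E]
  m4 ⊆ 0010- [E]
  m5 ⊆ -0-01,0-101,001-1,0010-
  m7 ⊆ 001-1 [E]
  m11 ⊆ -1011 [E]
  m17 ⊆ -0-01,1-00-
  m18 ⊆ -0010,100-0
  m21 ⊆ -0-01 [E]
  m24 ⊆ 1-00- [E]
  m25 ⊆ 1-00-,110-1
  m27 ⊆ -1011,11-11,110-1
  m31 ⊆ 11-11 [E]
E = {-0-01, -1011, 001-1, 0010-, 1-00-, 11-11}

6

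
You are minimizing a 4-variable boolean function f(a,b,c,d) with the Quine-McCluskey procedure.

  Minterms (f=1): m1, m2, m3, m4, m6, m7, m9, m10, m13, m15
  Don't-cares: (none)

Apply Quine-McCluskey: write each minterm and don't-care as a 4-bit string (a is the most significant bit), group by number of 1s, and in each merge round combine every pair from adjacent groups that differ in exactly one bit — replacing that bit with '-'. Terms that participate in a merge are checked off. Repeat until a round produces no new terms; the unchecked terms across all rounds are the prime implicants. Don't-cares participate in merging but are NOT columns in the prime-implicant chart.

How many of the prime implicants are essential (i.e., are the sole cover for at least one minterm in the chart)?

Round 0: 0001✓ 0010✓ 0011✓ 0100✓ 0110✓ 0111✓ 1001✓ 1010✓ 1101✓ 1111✓
Round 1: -001 -010 -111 0-10✓ 0-11✓ 00-1 001-✓ 01-0 011-✓ 1-01 11-1
Round 2: 0-1-
PIs = {-001, -010, -111, 0-1-, 00-1, 01-0, 1-01, 11-1}
Coverage chart:
  m1: -001,00-1
  m2: -010,0-1-
  m3: 0-1-,00-1
  m4: 01-0 ←essential
  m6: 0-1-,01-0
  m7: -111,0-1-
  m9: -001,1-01
  m10: -010 ←essential
  m13: 1-01,11-1
  m15: -111,11-1
Essential: -010, 01-0

2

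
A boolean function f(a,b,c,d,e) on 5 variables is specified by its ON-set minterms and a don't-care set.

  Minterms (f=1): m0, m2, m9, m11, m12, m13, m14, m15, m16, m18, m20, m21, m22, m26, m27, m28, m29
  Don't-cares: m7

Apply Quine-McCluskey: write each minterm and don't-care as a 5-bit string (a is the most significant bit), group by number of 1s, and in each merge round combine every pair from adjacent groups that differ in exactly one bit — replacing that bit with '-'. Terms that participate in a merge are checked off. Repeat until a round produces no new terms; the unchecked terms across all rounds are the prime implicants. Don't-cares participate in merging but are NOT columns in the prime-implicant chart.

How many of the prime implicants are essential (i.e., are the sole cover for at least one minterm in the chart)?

[col 0] 00000*, 00010*, 00111*, 01001*, 01011*, 01100*, 01101*, 01110*, 01111*, 10000*, 10010*, 10100*, 10101*, 10110*, 11010*, 11011*, 11100*, 11101*
[col 1] -0000*, -0010*, -1011, -1100*, -1101*, 0-111, 000-0*, 01-01*, 01-11*, 010-1*, 011-0*, 011-1*, 0110-*, 0111-*, 1-010, 1-100*, 1-101*, 10-00*, 10-10*, 100-0*, 101-0*, 1010-*, 1101-, 1110-*
[col 2] -00-0, -110-, 01--1, 011--, 1-10-, 10--0
Prime implicants: -00-0, -1011, -110-, 0-111, 01--1, 011--, 1-010, 1-10-, 10--0, 1101-
PI chart (minterm → PIs covering it):
  0 | -00-0  (sole → essential)
  2 | -00-0  (sole → essential)
  9 | 01--1  (sole → essential)
  11 | -1011,01--1
  12 | -110-,011--
  13 | -110-,01--1,011--
  14 | 011--  (sole → essential)
  15 | 0-111,01--1,011--
  16 | -00-0,10--0
  18 | -00-0,1-010,10--0
  20 | 1-10-,10--0
  21 | 1-10-  (sole → essential)
  22 | 10--0  (sole → essential)
  26 | 1-010,1101-
  27 | -1011,1101-
  28 | -110-,1-10-
  29 | -110-,1-10-
Essential prime implicants: -00-0, 01--1, 011--, 1-10-, 10--0

5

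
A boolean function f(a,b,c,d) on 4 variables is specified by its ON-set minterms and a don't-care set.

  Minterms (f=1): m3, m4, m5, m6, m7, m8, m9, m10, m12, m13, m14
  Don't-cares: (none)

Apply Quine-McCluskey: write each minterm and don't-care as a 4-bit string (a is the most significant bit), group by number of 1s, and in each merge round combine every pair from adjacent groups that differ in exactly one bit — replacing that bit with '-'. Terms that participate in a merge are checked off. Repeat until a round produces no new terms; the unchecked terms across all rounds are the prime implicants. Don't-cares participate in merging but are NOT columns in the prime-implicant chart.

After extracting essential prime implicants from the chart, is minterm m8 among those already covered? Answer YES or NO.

YES

size-2^0 implicants → 0011(✓)  0100(✓)  0101(✓)  0110(✓)  0111(✓)  1000(✓)  1001(✓)  1010(✓)  1100(✓)  1101(✓)  1110(✓)
size-2^1 implicants → -100(✓)  -101(✓)  -110(✓)  0-11  01-0(✓)  01-1(✓)  010-(✓)  011-(✓)  1-00(✓)  1-01(✓)  1-10(✓)  10-0(✓)  100-(✓)  11-0(✓)  110-(✓)
size-2^2 implicants → -1-0  -10-  01--  1--0  1-0-
Unchecked terms (primes): -1-0, -10-, 0-11, 01--, 1--0, 1-0-
Minterm coverage:
  m3 ⊆ 0-11 [E]
  m4 ⊆ -1-0,-10-,01--
  m5 ⊆ -10-,01--
  m6 ⊆ -1-0,01--
  m7 ⊆ 0-11,01--
  m8 ⊆ 1--0,1-0-
  m9 ⊆ 1-0- [E]
  m10 ⊆ 1--0 [E]
  m12 ⊆ -1-0,-10-,1--0,1-0-
  m13 ⊆ -10-,1-0-
  m14 ⊆ -1-0,1--0
E = {0-11, 1--0, 1-0-}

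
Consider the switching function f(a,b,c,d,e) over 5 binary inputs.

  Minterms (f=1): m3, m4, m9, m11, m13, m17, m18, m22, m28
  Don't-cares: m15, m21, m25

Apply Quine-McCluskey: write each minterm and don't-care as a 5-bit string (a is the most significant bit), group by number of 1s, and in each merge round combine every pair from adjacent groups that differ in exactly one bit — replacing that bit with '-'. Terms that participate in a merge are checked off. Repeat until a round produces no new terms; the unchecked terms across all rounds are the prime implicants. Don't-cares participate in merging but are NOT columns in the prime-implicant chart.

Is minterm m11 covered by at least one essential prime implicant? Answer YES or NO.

YES

[col 0] 00011*, 00100, 01001*, 01011*, 01101*, 01111*, 10001*, 10010*, 10101*, 10110*, 11001*, 11100
[col 1] -1001, 0-011, 01-01*, 01-11*, 010-1*, 011-1*, 1-001, 10-01, 10-10
[col 2] 01--1
Prime implicants: -1001, 0-011, 00100, 01--1, 1-001, 10-01, 10-10, 11100
PI chart (minterm → PIs covering it):
  3 | 0-011  (sole → essential)
  4 | 00100  (sole → essential)
  9 | -1001,01--1
  11 | 0-011,01--1
  13 | 01--1  (sole → essential)
  17 | 1-001,10-01
  18 | 10-10  (sole → essential)
  22 | 10-10  (sole → essential)
  28 | 11100  (sole → essential)
Essential prime implicants: 0-011, 00100, 01--1, 10-10, 11100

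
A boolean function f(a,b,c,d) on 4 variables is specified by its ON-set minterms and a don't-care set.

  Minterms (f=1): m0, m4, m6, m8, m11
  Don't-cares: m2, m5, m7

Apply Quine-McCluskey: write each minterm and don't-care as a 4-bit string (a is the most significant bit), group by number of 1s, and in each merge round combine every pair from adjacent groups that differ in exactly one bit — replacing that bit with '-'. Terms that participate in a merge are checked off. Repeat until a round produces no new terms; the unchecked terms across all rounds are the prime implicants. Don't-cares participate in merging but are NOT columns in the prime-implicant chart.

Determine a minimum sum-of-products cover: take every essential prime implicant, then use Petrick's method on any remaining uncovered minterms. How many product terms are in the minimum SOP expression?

3

[col 0] 0000*, 0010*, 0100*, 0101*, 0110*, 0111*, 1000*, 1011
[col 1] -000, 0-00*, 0-10*, 00-0*, 01-0*, 01-1*, 010-*, 011-*
[col 2] 0--0, 01--
Prime implicants: -000, 0--0, 01--, 1011
PI chart (minterm → PIs covering it):
  0 | -000,0--0
  4 | 0--0,01--
  6 | 0--0,01--
  8 | -000  (sole → essential)
  11 | 1011  (sole → essential)
Essential prime implicants: -000, 1011
Petrick residual → 0--0
Minimum SOP uses 3 PIs: b'c'd' + a'd' + ab'cd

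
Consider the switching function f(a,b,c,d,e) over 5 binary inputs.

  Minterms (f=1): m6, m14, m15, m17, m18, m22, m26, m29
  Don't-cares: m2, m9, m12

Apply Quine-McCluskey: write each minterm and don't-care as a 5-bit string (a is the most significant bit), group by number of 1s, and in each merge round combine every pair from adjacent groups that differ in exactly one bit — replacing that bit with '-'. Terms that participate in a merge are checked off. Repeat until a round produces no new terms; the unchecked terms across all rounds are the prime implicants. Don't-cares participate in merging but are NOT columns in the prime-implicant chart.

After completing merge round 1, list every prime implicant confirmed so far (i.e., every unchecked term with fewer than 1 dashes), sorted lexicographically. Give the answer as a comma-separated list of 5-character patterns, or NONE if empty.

size-2^0 implicants → 00010(✓)  00110(✓)  01001  01100(✓)  01110(✓)  01111(✓)  10001  10010(✓)  10110(✓)  11010(✓)  11101
size-2^1 implicants → -0010(✓)  -0110(✓)  0-110  00-10(✓)  011-0  0111-  1-010  10-10(✓)
size-2^2 implicants → -0-10
Unchecked terms (primes): -0-10, 0-110, 01001, 011-0, 0111-, 1-010, 10001, 11101

01001, 10001, 11101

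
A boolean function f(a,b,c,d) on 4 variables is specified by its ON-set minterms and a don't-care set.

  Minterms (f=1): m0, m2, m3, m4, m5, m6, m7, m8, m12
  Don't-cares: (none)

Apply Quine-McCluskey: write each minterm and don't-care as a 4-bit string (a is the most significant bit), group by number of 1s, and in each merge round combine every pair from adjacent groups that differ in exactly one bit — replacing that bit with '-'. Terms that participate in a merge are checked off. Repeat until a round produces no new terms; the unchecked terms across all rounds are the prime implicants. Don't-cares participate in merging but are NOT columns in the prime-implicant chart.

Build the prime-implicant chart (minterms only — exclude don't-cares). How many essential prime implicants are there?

3

[col 0] 0000*, 0010*, 0011*, 0100*, 0101*, 0110*, 0111*, 1000*, 1100*
[col 1] -000*, -100*, 0-00*, 0-10*, 0-11*, 00-0*, 001-*, 01-0*, 01-1*, 010-*, 011-*, 1-00*
[col 2] --00, 0--0, 0-1-, 01--
Prime implicants: --00, 0--0, 0-1-, 01--
PI chart (minterm → PIs covering it):
  0 | --00,0--0
  2 | 0--0,0-1-
  3 | 0-1-  (sole → essential)
  4 | --00,0--0,01--
  5 | 01--  (sole → essential)
  6 | 0--0,0-1-,01--
  7 | 0-1-,01--
  8 | --00  (sole → essential)
  12 | --00  (sole → essential)
Essential prime implicants: --00, 0-1-, 01--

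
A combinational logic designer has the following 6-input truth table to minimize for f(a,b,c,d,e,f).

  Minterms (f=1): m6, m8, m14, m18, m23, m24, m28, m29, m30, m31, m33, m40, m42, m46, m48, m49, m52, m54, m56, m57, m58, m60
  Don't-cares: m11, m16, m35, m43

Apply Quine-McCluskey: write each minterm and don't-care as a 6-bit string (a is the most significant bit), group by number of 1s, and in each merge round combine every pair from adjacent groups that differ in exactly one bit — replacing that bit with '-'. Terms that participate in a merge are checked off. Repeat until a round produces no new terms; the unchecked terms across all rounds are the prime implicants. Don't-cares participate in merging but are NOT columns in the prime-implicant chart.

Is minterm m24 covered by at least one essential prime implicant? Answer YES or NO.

YES

Round 0: 000110✓ 001000✓ 001011✓ 001110✓ 010000✓ 010010✓ 010111✓ 011000✓ 011100✓ 011101✓ 011110✓ 011111✓ 100001✓ 100011✓ 101000✓ 101010✓ 101011✓ 101110✓ 110000✓ 110001✓ 110100✓ 110110✓ 111000✓ 111001✓ 111010✓ 111100✓
Round 1: -01000✓ -01011 -01110 -10000✓ -11000✓ -11100✓ 0-1000✓ 0-1110 00-110 01-000✓ 01-111 0100-0 011-00✓ 0111-0✓ 0111-1✓ 01110-✓ 01111-✓ 1-0001 1-1000✓ 1-1010✓ 10-011 1000-1 101-10 1010-0✓ 10101- 11-000✓ 11-001✓ 11-100✓ 110-00✓ 11000-✓ 1101-0 111-00✓ 1110-0✓ 11100-✓
Round 2: --1000 -1-000 -11-00 0111-- 1-10-0 11--00 11-00-
PIs = {--1000, -01011, -01110, -1-000, -11-00, 0-1110, 00-110, 01-111, 0100-0, 0111--, 1-0001, 1-10-0, 10-011, 1000-1, 101-10, 10101-, 11--00, 11-00-, 1101-0}
Coverage chart:
  m6: 00-110 ←essential
  m8: --1000 ←essential
  m14: -01110,0-1110,00-110
  m18: 0100-0 ←essential
  m23: 01-111 ←essential
  m24: --1000,-1-000,-11-00
  m28: -11-00,0111--
  m29: 0111-- ←essential
  m30: 0-1110,0111--
  m31: 01-111,0111--
  m33: 1-0001,1000-1
  m40: --1000,1-10-0
  m42: 1-10-0,101-10,10101-
  m46: -01110,101-10
  m48: -1-000,11--00,11-00-
  m49: 1-0001,11-00-
  m52: 11--00,1101-0
  m54: 1101-0 ←essential
  m56: --1000,-1-000,-11-00,1-10-0,11--00,11-00-
  m57: 11-00- ←essential
  m58: 1-10-0 ←essential
  m60: -11-00,11--00
Essential: --1000, 00-110, 01-111, 0100-0, 0111--, 1-10-0, 11-00-, 1101-0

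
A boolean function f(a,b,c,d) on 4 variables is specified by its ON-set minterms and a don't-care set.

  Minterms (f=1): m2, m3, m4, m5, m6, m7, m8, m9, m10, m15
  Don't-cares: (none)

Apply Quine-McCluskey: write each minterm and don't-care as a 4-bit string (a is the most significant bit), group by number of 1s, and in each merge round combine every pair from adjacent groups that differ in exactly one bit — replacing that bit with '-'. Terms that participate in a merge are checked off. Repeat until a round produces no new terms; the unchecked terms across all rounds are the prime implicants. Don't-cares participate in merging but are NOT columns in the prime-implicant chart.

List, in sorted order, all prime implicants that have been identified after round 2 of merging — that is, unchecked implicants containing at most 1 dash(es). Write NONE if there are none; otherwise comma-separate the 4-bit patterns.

Round 0: 0010✓ 0011✓ 0100✓ 0101✓ 0110✓ 0111✓ 1000✓ 1001✓ 1010✓ 1111✓
Round 1: -010 -111 0-10✓ 0-11✓ 001-✓ 01-0✓ 01-1✓ 010-✓ 011-✓ 10-0 100-
Round 2: 0-1- 01--
PIs = {-010, -111, 0-1-, 01--, 10-0, 100-}

-010, -111, 10-0, 100-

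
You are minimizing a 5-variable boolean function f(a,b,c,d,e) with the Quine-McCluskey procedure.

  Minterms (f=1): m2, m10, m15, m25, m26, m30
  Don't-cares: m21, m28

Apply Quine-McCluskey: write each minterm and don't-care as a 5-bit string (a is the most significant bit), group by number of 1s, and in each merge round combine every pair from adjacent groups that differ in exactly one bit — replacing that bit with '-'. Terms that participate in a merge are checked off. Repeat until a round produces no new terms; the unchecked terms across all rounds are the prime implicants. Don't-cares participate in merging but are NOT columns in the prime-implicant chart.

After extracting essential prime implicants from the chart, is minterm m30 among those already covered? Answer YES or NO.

NO

size-2^0 implicants → 00010(✓)  01010(✓)  01111  10101  11001  11010(✓)  11100(✓)  11110(✓)
size-2^1 implicants → -1010  0-010  11-10  111-0
Unchecked terms (primes): -1010, 0-010, 01111, 10101, 11-10, 11001, 111-0
Minterm coverage:
  m2 ⊆ 0-010 [E]
  m10 ⊆ -1010,0-010
  m15 ⊆ 01111 [E]
  m25 ⊆ 11001 [E]
  m26 ⊆ -1010,11-10
  m30 ⊆ 11-10,111-0
E = {0-010, 01111, 11001}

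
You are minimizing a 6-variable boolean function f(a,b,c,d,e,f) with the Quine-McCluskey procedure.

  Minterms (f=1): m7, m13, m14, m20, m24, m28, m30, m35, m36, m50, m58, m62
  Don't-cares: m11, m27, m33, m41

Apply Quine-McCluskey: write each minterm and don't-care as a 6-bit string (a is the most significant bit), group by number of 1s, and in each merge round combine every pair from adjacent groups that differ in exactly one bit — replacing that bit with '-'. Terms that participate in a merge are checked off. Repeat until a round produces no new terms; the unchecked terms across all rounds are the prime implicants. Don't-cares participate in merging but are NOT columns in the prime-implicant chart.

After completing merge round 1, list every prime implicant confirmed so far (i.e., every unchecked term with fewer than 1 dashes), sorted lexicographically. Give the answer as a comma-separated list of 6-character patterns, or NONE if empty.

[col 0] 000111, 001011*, 001101, 001110*, 010100*, 011000*, 011011*, 011100*, 011110*, 100001*, 100011*, 100100, 101001*, 110010*, 111010*, 111110*
[col 1] -11110, 0-1011, 0-1110, 01-100, 011-00, 0111-0, 10-001, 1000-1, 11-010, 111-10
Prime implicants: -11110, 0-1011, 0-1110, 000111, 001101, 01-100, 011-00, 0111-0, 10-001, 1000-1, 100100, 11-010, 111-10

000111, 001101, 100100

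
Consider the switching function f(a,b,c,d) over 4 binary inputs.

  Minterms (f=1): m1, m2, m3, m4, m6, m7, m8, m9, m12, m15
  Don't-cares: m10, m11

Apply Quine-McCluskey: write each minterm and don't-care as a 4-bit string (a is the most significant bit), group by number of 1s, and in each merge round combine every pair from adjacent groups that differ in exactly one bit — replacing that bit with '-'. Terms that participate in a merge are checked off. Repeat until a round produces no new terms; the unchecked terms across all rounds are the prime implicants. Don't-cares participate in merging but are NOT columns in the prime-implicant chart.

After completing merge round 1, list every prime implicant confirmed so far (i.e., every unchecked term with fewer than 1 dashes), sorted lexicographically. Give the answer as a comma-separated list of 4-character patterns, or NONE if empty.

[col 0] 0001*, 0010*, 0011*, 0100*, 0110*, 0111*, 1000*, 1001*, 1010*, 1011*, 1100*, 1111*
[col 1] -001*, -010*, -011*, -100, -111*, 0-10*, 0-11*, 00-1*, 001-*, 01-0, 011-*, 1-00, 1-11*, 10-0*, 10-1*, 100-*, 101-*
[col 2] --11, -0-1, -01-, 0-1-, 10--
Prime implicants: --11, -0-1, -01-, -100, 0-1-, 01-0, 1-00, 10--

NONE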